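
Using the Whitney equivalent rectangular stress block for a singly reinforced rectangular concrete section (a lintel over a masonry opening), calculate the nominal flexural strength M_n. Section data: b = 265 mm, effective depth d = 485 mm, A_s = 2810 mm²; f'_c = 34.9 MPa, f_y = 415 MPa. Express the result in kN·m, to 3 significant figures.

M_n ≈ 479 kN·m

T = A_s f_y = 2810 × 415 = 1166150 N = 1166.15 kN.
From C = T: a = T/(0.85 f'_c b) = 1166150/(0.85 × 34.9 × 265) = 148.34 mm.
M_n = T(d − a/2) = 1166.15 kN × (485 − 74.17) mm = 479.09 kN·m.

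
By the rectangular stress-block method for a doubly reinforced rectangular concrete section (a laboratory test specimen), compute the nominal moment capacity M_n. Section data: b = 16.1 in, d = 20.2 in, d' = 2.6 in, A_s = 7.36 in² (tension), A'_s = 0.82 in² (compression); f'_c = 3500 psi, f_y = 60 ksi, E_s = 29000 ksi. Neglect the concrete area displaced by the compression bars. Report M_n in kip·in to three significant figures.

M_n ≈ 7190 kip·in

Assume both steels yield.
a = (A_s − A'_s) f_y/(0.85 f'_c b) = (7.36 − 0.82) × 60/(0.85 × 3.5 × 16.1) = 8.192 in.
c = a/β₁ = 8.192/0.85 = 9.638 in; ε'_s = 0.003(c − d')/c = 0.0022 ≥ ε_y = 0.0021, so the compression steel yields.
M_n = (A_s − A'_s) f_y (d − a/2) + A'_s f_y (d − d') = 392.4 × (20.2 − 4.096) + 49.2 × (20.2 − 2.6) = 6319.2 + 865.9 = 7185.1 kip·in.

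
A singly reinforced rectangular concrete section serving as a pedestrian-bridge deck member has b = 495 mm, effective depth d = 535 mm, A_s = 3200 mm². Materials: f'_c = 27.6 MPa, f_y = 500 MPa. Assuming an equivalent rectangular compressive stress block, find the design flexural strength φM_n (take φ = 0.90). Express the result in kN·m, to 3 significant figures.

T = A_s f_y = 3200 × 500 = 1600000 N = 1600 kN.
From C = T: a = T/(0.85 f'_c b) = 1600000/(0.85 × 27.6 × 495) = 137.78 mm.
M_n = T(d − a/2) = 1600 kN × (535 − 68.89) mm = 745.78 kN·m.
φM_n = 0.90 × 745.78 = 671.20 kN·m.

φM_n ≈ 671 kN·m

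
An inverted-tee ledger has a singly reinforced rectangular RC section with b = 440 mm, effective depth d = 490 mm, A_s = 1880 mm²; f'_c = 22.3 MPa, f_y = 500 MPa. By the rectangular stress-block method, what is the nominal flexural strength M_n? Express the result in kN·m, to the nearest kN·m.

T = A_s f_y = 1880 × 500 = 940000 N = 940 kN.
From C = T: a = T/(0.85 f'_c b) = 940000/(0.85 × 22.3 × 440) = 112.71 mm.
M_n = T(d − a/2) = 940 kN × (490 − 56.355) mm = 407.63 kN·m.

M_n ≈ 408 kN·m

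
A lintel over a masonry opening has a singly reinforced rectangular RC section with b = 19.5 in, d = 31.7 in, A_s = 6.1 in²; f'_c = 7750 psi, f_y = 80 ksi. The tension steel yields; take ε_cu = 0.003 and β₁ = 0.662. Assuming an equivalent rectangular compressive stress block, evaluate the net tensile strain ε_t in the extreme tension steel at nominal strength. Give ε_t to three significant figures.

ε_t ≈ 0.0136

a = A_s f_y/(0.85 f'_c b) = 3.799 in.
β₁ = 0.662, so c = a/β₁ = 3.799/0.662 = 5.739 in.
From the linear strain diagram with ε_cu = 0.003: ε_t = 0.003 (d − c)/c = 0.003 × (31.7 − 5.739)/5.739 = 0.0136.
Since ε_t ≥ 0.005, the section is tension-controlled.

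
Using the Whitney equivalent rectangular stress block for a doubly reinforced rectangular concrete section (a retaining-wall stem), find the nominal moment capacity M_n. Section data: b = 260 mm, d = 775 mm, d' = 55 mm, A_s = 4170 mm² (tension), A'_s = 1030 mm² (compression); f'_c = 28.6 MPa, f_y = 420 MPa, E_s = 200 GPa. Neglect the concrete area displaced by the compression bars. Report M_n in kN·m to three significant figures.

Assume both tension and compression steel yield.
Net tension couple steel: A_s − A'_s = 3140 mm².
a = (A_s − A'_s) f_y / (0.85 f'_c b) = 1318800/(0.85 × 28.6 × 260) = 208.65 mm.
c = a/β₁ = 208.65/0.846 = 246.63 mm; ε'_s = 0.003(c − d')/c = 0.0023 ≥ f_y/E_s = 0.0021, so compression steel does yield.
M_n = (A_s − A'_s) f_y (d − a/2) + A'_s f_y (d − d') = [1318800 × (775 − 104.325) + 432600 × (775 − 55)] × 10⁻⁶ = 884.49 + 311.47 = 1195.96 kN·m.

M_n ≈ 1200 kN·m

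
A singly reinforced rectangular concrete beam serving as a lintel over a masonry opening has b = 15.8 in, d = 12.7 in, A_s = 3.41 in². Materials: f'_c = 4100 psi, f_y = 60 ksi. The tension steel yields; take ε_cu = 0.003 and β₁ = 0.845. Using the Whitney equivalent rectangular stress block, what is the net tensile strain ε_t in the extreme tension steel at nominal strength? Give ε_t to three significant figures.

ε_t ≈ 0.00566

a = A_s f_y/(0.85 f'_c b) = 3.716 in.
β₁ = 0.845, so c = a/β₁ = 3.716/0.845 = 4.398 in.
From the linear strain diagram with ε_cu = 0.003: ε_t = 0.003 (d − c)/c = 0.003 × (12.7 − 4.398)/4.398 = 0.00566.
Since ε_t ≥ 0.005, the section is tension-controlled.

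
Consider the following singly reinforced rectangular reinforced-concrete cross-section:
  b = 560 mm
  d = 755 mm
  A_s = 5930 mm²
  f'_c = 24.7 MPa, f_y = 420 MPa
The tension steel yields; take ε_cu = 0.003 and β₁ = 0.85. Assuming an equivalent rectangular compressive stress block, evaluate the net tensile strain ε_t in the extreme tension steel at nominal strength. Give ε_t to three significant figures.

a = A_s f_y/(0.85 f'_c b) = 211.84 mm.
β₁ = 0.85, so c = a/β₁ = 211.84/0.85 = 249.22 mm.
From the linear strain diagram with ε_cu = 0.003: ε_t = 0.003 (d − c)/c = 0.003 × (755 − 249.22)/249.22 = 0.00609.
Since ε_t ≥ 0.005, the section is tension-controlled.

ε_t ≈ 0.00609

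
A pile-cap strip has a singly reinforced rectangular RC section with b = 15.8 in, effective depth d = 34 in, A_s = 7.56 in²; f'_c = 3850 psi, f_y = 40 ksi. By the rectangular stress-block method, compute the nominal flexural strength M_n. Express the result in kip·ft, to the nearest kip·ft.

T = A_s f_y = 7.56 × 40 = 302.4 kips.
a = T/(0.85 f'_c b) = 302.4/(0.85 × 3.85 × 15.8) = 5.849 in.
M_n = T(d − a/2) = 302.4 × (34 − 2.9245) = 9397.2 kip·in = 9397.2/12 = 783.10 kip·ft.

M_n ≈ 783 kip·ft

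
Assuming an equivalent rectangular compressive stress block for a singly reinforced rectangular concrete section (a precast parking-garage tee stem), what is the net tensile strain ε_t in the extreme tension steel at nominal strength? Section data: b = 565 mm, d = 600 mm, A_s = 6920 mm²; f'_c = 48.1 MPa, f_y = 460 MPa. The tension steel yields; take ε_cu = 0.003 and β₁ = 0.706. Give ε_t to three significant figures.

ε_t ≈ 0.00622

a = A_s f_y/(0.85 f'_c b) = 137.80 mm.
β₁ = 0.706, so c = a/β₁ = 137.80/0.706 = 195.18 mm.
From the linear strain diagram with ε_cu = 0.003: ε_t = 0.003 (d − c)/c = 0.003 × (600 − 195.18)/195.18 = 0.00622.
Since ε_t ≥ 0.005, the section is tension-controlled.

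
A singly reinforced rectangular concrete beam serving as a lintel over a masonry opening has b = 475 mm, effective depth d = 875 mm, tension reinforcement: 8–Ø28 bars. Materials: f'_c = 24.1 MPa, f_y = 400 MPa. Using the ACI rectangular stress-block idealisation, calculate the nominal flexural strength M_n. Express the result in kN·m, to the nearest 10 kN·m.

A_s = 8 × 616 = 4928 mm².
T = A_s f_y = 4928 × 400 = 1971200 N = 1971.2 kN.
From C = T: a = T/(0.85 f'_c b) = 1971200/(0.85 × 24.1 × 475) = 202.58 mm.
M_n = T(d − a/2) = 1971.2 kN × (875 − 101.29) mm = 1525.14 kN·m.

M_n ≈ 1530 kN·m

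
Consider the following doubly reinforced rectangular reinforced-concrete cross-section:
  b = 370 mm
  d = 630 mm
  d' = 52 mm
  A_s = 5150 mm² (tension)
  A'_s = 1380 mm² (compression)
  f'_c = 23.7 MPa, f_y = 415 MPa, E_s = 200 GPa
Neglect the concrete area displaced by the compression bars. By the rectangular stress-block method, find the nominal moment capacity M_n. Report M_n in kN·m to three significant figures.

Assume both tension and compression steel yield.
Net tension couple steel: A_s − A'_s = 3770 mm².
a = (A_s − A'_s) f_y / (0.85 f'_c b) = 1564550/(0.85 × 23.7 × 370) = 209.90 mm.
c = a/β₁ = 209.90/0.85 = 246.94 mm; ε'_s = 0.003(c − d')/c = 0.0024 ≥ f_y/E_s = 0.0021, so compression steel does yield.
M_n = (A_s − A'_s) f_y (d − a/2) + A'_s f_y (d − d') = [1564550 × (630 − 104.95) + 572700 × (630 − 52)] × 10⁻⁶ = 821.47 + 331.02 = 1152.49 kN·m.

M_n ≈ 1150 kN·m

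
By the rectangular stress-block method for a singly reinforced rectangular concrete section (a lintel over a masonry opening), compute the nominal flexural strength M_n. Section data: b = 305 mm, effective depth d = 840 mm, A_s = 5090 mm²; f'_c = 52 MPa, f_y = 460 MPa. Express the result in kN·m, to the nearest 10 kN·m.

T = A_s f_y = 5090 × 460 = 2341400 N = 2341.4 kN.
From C = T: a = T/(0.85 f'_c b) = 2341400/(0.85 × 52 × 305) = 173.68 mm.
M_n = T(d − a/2) = 2341.4 kN × (840 − 86.84) mm = 1763.45 kN·m.

M_n ≈ 1760 kN·m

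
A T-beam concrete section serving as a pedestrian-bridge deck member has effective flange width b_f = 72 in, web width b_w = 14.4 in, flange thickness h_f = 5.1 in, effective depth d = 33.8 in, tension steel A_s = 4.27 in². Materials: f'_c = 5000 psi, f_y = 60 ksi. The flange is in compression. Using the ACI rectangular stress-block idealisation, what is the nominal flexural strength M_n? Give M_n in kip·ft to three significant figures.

M_n ≈ 713 kip·ft

Tension: T = A_s f_y = 4.27 × 60 = 256.2 kips.
Try a within the flange: a = T/(0.85 f'_c b_f) = 256.2/(0.85 × 5 × 72) = 0.837 in.
Since a = 0.837 ≤ h_f = 5.1 in, the stress block lies entirely in the flange; analyse as a rectangular beam of width b_f.
M_n = T(d − a/2) = 256.2 × (33.8 − 0.4185) = 8552.3 kip·in.
M_n = 8552.3/12 = 712.69 kip·ft.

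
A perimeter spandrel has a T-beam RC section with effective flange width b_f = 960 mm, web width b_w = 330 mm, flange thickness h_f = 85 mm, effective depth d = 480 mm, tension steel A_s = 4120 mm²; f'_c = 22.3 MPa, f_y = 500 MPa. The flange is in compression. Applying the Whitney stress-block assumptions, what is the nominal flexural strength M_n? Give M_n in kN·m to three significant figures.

Tension: T = A_s f_y = 4120 × 500 = 2060000 N.
Try a within the flange: a = T/(0.85 f'_c b_f) = 2060000/(0.85 × 22.3 × 960) = 113.21 mm.
a = 113.21 > h_f = 85 mm: the block extends into the web. Split into flange-overhang and web parts.
C_f = 0.85 f'_c (b_f − b_w) h_f = 0.85 × 22.3 × (960 − 330) × 85 = 1015040 N.
Remaining web compression depth: a_w = (T − C_f)/(0.85 f'_c b_w) = (2060000 − 1015040)/(0.85 × 22.3 × 330) = 167.06 mm.
M_n = C_f(d − h_f/2) + (T − C_f)(d − a_w/2) = 1015040 × (480 − 42.5) + 1044960 × (480 − 83.53) = 444.08 + 414.30 = 858.38 × 10⁶ N·mm.
M_n = 858.38 kN·m.

M_n ≈ 858 kN·m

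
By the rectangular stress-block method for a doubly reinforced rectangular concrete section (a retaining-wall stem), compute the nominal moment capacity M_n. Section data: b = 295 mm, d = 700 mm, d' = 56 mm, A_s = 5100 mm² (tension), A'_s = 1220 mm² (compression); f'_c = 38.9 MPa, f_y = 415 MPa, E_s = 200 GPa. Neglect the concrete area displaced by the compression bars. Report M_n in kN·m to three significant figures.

Assume both tension and compression steel yield.
Net tension couple steel: A_s − A'_s = 3880 mm².
a = (A_s − A'_s) f_y / (0.85 f'_c b) = 1610200/(0.85 × 38.9 × 295) = 165.08 mm.
c = a/β₁ = 165.08/0.772 = 213.83 mm; ε'_s = 0.003(c − d')/c = 0.0022 ≥ f_y/E_s = 0.0021, so compression steel does yield.
M_n = (A_s − A'_s) f_y (d − a/2) + A'_s f_y (d − d') = [1610200 × (700 − 82.54) + 506300 × (700 − 56)] × 10⁻⁶ = 994.23 + 326.06 = 1320.29 kN·m.

M_n ≈ 1320 kN·m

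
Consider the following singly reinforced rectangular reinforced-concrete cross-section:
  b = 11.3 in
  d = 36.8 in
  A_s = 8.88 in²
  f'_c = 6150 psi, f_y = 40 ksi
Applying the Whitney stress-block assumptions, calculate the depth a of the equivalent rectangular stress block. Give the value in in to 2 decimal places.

T = A_s f_y = 8.88 × 40 = 355.2 kips.
a = T/(0.85 f'_c b) = 355.2/(0.85 × 6.15 × 11.3) = 6.01 in.

a ≈ 6.01 in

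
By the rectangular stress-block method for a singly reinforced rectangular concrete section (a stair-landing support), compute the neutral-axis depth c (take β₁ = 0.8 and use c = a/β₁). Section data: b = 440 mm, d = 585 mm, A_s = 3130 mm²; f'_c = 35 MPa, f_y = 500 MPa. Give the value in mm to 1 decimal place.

c ≈ 149.4 mm

T = A_s f_y = 3130 × 500 = 1565000 N = 1565 kN.
Setting C = 0.85 f'_c a b equal to T: a = 1565000/(0.85 × 35 × 440) = 119.557 mm.
With β₁ = 0.8, c = a/β₁ = 119.557/0.8 = 149.4 mm.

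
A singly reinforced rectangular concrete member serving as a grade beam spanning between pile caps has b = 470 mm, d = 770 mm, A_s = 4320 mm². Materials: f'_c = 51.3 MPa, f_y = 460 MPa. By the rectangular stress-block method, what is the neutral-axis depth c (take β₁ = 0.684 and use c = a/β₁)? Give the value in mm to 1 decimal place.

T = A_s f_y = 4320 × 460 = 1987200 N = 1987.2 kN.
Setting C = 0.85 f'_c a b equal to T: a = 1987200/(0.85 × 51.3 × 470) = 96.963 mm.
With β₁ = 0.684, c = a/β₁ = 96.963/0.684 = 141.8 mm.

c ≈ 141.8 mm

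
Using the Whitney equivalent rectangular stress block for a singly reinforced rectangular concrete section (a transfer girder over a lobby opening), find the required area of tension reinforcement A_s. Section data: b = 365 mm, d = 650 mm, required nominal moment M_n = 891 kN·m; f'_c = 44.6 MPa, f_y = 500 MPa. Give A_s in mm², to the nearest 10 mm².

With M_n = 0.85 f'_c a b (d − a/2), solve the quadratic for a:
a = d − √(d² − 2M_n/(0.85 f'_c b)) = 650 − √(650² − 2 × 891×10⁶/(0.85 × 44.6 × 365)) = 108.04 mm.
A_s = 0.85 f'_c a b / f_y = 0.85 × 44.6 × 108.04 × 365 / 500 = 2989.9 mm².

A_s ≈ 2990 mm²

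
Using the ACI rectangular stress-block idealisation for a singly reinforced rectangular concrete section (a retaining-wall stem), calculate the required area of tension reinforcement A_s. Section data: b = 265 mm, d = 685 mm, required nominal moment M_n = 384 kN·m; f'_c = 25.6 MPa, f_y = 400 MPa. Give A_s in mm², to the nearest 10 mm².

With M_n = 0.85 f'_c a b (d − a/2), solve the quadratic for a:
a = d − √(d² − 2M_n/(0.85 f'_c b)) = 685 − √(685² − 2 × 384×10⁶/(0.85 × 25.6 × 265)) = 105.31 mm.
A_s = 0.85 f'_c a b / f_y = 0.85 × 25.6 × 105.31 × 265 / 400 = 1518.1 mm².

A_s ≈ 1520 mm²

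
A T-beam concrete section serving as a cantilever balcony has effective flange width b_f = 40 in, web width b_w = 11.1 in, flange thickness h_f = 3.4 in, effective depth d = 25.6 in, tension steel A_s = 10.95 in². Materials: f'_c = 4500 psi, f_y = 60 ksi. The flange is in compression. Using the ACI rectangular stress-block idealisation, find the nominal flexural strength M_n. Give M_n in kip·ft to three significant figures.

M_n ≈ 1270 kip·ft

Tension: T = A_s f_y = 10.95 × 60 = 657 kips.
Try a within the flange: a = T/(0.85 f'_c b_f) = 657/(0.85 × 4.5 × 40) = 4.294 in.
a = 4.294 > h_f = 3.4 in: the block extends into the web. Split into flange-overhang and web parts.
C_f = 0.85 f'_c (b_f − b_w) h_f = 0.85 × 4.5 × (40 − 11.1) × 3.4 = 375.8 kips.
Remaining web compression depth: a_w = (T − C_f)/(0.85 f'_c b_w) = (657 − 375.8)/(0.85 × 4.5 × 11.1) = 6.623 in.
M_n = C_f(d − h_f/2) + (T − C_f)(d − a_w/2) = 375.8 × (25.6 − 1.7) + 281.2 × (25.6 − 3.3115) = 8981.6 + 6267.5 = 15249.1 kip·in.
M_n = 15249.1/12 = 1270.76 kip·ft.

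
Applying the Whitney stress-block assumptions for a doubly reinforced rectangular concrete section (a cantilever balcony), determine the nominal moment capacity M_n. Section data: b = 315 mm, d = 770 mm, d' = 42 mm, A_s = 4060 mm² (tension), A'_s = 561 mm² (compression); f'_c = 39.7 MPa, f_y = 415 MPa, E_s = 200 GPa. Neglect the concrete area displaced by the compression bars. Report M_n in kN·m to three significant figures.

Assume both tension and compression steel yield.
Net tension couple steel: A_s − A'_s = 3499 mm².
a = (A_s − A'_s) f_y / (0.85 f'_c b) = 1452085/(0.85 × 39.7 × 315) = 136.61 mm.
c = a/β₁ = 136.61/0.766 = 178.34 mm; ε'_s = 0.003(c − d')/c = 0.0023 ≥ f_y/E_s = 0.0021, so compression steel does yield.
M_n = (A_s − A'_s) f_y (d − a/2) + A'_s f_y (d − d') = [1452085 × (770 − 68.305) + 232815 × (770 − 42)] × 10⁻⁶ = 1018.92 + 169.49 = 1188.41 kN·m.

M_n ≈ 1190 kN·m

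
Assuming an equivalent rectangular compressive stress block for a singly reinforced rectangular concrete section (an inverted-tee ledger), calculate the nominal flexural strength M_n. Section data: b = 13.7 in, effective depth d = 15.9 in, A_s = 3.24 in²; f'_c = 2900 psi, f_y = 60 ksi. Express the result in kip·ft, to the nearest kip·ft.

M_n ≈ 211 kip·ft

T = A_s f_y = 3.24 × 60 = 194.4 kips.
a = T/(0.85 f'_c b) = 194.4/(0.85 × 2.9 × 13.7) = 5.757 in.
M_n = T(d − a/2) = 194.4 × (15.9 − 2.8785) = 2531.4 kip·in = 2531.4/12 = 210.95 kip·ft.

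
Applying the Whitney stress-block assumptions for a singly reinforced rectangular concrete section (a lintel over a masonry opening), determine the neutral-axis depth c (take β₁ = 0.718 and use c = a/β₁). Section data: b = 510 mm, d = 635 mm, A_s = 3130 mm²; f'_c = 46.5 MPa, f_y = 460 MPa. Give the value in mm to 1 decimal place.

T = A_s f_y = 3130 × 460 = 1439800 N = 1439.8 kN.
Setting C = 0.85 f'_c a b equal to T: a = 1439800/(0.85 × 46.5 × 510) = 71.427 mm.
With β₁ = 0.718, c = a/β₁ = 71.427/0.718 = 99.5 mm.

c ≈ 99.5 mm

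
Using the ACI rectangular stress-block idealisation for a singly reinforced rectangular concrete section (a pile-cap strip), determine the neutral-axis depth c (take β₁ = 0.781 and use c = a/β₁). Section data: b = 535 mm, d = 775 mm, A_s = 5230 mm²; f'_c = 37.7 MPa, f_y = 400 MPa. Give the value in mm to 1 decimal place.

T = A_s f_y = 5230 × 400 = 2092000 N = 2092 kN.
Setting C = 0.85 f'_c a b equal to T: a = 2092000/(0.85 × 37.7 × 535) = 122.025 mm.
With β₁ = 0.781, c = a/β₁ = 122.025/0.781 = 156.2 mm.

c ≈ 156.2 mm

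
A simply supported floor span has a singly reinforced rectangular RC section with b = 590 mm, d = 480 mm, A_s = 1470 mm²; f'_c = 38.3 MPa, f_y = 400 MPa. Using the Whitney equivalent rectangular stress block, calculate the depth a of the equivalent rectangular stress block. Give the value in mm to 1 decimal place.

T = A_s f_y = 1470 × 400 = 588000 N = 588 kN.
Setting C = 0.85 f'_c a b equal to T: a = 588000/(0.85 × 38.3 × 590) = 30.6 mm.

a ≈ 30.6 mm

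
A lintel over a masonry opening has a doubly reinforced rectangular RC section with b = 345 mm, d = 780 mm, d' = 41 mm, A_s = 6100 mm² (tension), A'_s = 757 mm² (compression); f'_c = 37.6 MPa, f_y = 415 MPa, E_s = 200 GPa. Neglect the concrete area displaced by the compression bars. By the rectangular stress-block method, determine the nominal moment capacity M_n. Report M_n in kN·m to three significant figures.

M_n ≈ 1740 kN·m

Assume both tension and compression steel yield.
Net tension couple steel: A_s − A'_s = 5343 mm².
a = (A_s − A'_s) f_y / (0.85 f'_c b) = 2217345/(0.85 × 37.6 × 345) = 201.10 mm.
c = a/β₁ = 201.10/0.781 = 257.49 mm; ε'_s = 0.003(c − d')/c = 0.0025 ≥ f_y/E_s = 0.0021, so compression steel does yield.
M_n = (A_s − A'_s) f_y (d − a/2) + A'_s f_y (d − d') = [2217345 × (780 − 100.55) + 314155 × (780 − 41)] × 10⁻⁶ = 1506.58 + 232.16 = 1738.74 kN·m.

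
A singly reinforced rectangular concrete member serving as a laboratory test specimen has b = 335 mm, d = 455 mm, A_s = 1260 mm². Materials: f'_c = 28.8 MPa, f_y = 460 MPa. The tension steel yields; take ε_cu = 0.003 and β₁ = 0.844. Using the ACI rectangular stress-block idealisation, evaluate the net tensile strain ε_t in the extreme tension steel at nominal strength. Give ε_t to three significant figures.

ε_t ≈ 0.0133

a = A_s f_y/(0.85 f'_c b) = 70.68 mm.
β₁ = 0.844, so c = a/β₁ = 70.68/0.844 = 83.74 mm.
From the linear strain diagram with ε_cu = 0.003: ε_t = 0.003 (d − c)/c = 0.003 × (455 − 83.74)/83.74 = 0.0133.
Since ε_t ≥ 0.005, the section is tension-controlled.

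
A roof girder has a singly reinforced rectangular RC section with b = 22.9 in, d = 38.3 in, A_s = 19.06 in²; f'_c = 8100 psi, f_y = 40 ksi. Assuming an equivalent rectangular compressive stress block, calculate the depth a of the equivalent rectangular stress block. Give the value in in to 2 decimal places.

a ≈ 4.84 in

T = A_s f_y = 19.06 × 40 = 762.4 kips.
a = T/(0.85 f'_c b) = 762.4/(0.85 × 8.1 × 22.9) = 4.84 in.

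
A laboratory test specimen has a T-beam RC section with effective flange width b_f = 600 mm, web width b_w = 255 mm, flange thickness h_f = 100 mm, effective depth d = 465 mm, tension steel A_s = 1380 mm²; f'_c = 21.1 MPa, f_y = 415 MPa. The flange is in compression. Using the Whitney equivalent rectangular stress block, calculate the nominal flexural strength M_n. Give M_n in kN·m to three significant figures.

Tension: T = A_s f_y = 1380 × 415 = 572700 N.
Try a within the flange: a = T/(0.85 f'_c b_f) = 572700/(0.85 × 21.1 × 600) = 53.22 mm.
Since a = 53.22 ≤ h_f = 100 mm, the stress block lies entirely in the flange; analyse as a rectangular beam of width b_f.
M_n = T(d − a/2) = 572700 × (465 − 26.61) = 251.07 × 10⁶ N·mm.
M_n = 251.07 kN·m.

M_n ≈ 251 kN·m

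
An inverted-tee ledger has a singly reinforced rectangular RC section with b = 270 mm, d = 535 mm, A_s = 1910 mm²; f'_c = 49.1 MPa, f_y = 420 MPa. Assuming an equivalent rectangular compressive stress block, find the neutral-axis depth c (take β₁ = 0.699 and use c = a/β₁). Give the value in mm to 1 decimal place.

c ≈ 101.8 mm

T = A_s f_y = 1910 × 420 = 802200 N = 802.2 kN.
Setting C = 0.85 f'_c a b equal to T: a = 802200/(0.85 × 49.1 × 270) = 71.190 mm.
With β₁ = 0.699, c = a/β₁ = 71.190/0.699 = 101.8 mm.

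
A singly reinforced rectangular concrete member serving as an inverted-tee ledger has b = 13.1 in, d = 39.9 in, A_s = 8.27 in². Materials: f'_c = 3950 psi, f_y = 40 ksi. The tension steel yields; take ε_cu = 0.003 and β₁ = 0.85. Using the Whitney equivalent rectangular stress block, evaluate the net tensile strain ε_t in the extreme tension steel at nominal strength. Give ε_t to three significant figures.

a = A_s f_y/(0.85 f'_c b) = 7.521 in.
β₁ = 0.85, so c = a/β₁ = 7.521/0.85 = 8.848 in.
From the linear strain diagram with ε_cu = 0.003: ε_t = 0.003 (d − c)/c = 0.003 × (39.9 − 8.848)/8.848 = 0.0105.
Since ε_t ≥ 0.005, the section is tension-controlled.

ε_t ≈ 0.0105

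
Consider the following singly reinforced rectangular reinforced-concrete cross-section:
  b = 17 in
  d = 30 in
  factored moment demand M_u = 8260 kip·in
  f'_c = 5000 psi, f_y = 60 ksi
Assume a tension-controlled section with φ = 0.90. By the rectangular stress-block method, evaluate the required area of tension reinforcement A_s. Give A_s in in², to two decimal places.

M_n = M_u/φ = 8260/0.90 = 9177.78 kip·in.
From M_n = 0.85 f'_c a b (d − a/2):
a = d − √(d² − 2M_n/(0.85 f'_c b)) = 30 − √(30² − 2 × 9177.78/(0.85 × 5 × 17)) = 4.585 in.
A_s = 0.85 f'_c a b / f_y = 0.85 × 5 × 4.585 × 17 / 60 = 5.521 in².

A_s ≈ 5.52 in²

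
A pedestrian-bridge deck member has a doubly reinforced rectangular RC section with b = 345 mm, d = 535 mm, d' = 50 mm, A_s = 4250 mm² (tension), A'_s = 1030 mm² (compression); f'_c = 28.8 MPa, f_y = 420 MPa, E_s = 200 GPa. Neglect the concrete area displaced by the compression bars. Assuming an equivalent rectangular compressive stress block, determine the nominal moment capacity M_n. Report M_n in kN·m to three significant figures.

M_n ≈ 825 kN·m

Assume both tension and compression steel yield.
Net tension couple steel: A_s − A'_s = 3220 mm².
a = (A_s − A'_s) f_y / (0.85 f'_c b) = 1352400/(0.85 × 28.8 × 345) = 160.13 mm.
c = a/β₁ = 160.13/0.844 = 189.73 mm; ε'_s = 0.003(c − d')/c = 0.0022 ≥ f_y/E_s = 0.0021, so compression steel does yield.
M_n = (A_s − A'_s) f_y (d − a/2) + A'_s f_y (d − d') = [1352400 × (535 − 80.065) + 432600 × (535 − 50)] × 10⁻⁶ = 615.25 + 209.81 = 825.06 kN·m.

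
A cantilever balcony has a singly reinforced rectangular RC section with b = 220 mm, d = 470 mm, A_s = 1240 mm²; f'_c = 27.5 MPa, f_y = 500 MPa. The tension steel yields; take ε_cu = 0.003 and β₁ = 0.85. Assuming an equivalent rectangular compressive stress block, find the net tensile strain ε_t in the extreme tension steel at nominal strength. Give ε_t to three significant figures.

a = A_s f_y/(0.85 f'_c b) = 120.56 mm.
β₁ = 0.85, so c = a/β₁ = 120.56/0.85 = 141.84 mm.
From the linear strain diagram with ε_cu = 0.003: ε_t = 0.003 (d − c)/c = 0.003 × (470 − 141.84)/141.84 = 0.00694.
Since ε_t ≥ 0.005, the section is tension-controlled.

ε_t ≈ 0.00694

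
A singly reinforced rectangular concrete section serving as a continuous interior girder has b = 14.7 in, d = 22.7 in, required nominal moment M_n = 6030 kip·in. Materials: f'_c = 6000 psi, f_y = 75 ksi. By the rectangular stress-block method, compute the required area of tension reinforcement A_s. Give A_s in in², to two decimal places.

A_s ≈ 3.87 in²

From M_n = 0.85 f'_c a b (d − a/2):
a = d − √(d² − 2M_n/(0.85 f'_c b)) = 22.7 − √(22.7² − 2 × 6030/(0.85 × 6 × 14.7)) = 3.874 in.
A_s = 0.85 f'_c a b / f_y = 0.85 × 6 × 3.874 × 14.7 / 75 = 3.872 in².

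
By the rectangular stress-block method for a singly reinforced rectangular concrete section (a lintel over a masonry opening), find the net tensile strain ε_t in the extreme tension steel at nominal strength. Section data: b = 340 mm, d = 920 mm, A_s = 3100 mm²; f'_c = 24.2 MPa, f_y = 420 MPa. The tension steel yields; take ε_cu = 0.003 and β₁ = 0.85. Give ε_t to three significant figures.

ε_t ≈ 0.00960

a = A_s f_y/(0.85 f'_c b) = 186.16 mm.
β₁ = 0.85, so c = a/β₁ = 186.16/0.85 = 219.01 mm.
From the linear strain diagram with ε_cu = 0.003: ε_t = 0.003 (d − c)/c = 0.003 × (920 − 219.01)/219.01 = 0.00960.
Since ε_t ≥ 0.005, the section is tension-controlled.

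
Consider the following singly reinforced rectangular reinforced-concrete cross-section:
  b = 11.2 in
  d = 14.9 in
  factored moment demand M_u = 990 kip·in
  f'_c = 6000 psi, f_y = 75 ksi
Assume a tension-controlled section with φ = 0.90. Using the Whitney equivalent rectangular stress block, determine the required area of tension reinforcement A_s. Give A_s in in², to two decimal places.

M_n = M_u/φ = 990/0.90 = 1100 kip·in.
From M_n = 0.85 f'_c a b (d − a/2):
a = d − √(d² − 2M_n/(0.85 f'_c b)) = 14.9 − √(14.9² − 2 × 1100/(0.85 × 6 × 11.2)) = 1.354 in.
A_s = 0.85 f'_c a b / f_y = 0.85 × 6 × 1.354 × 11.2 / 75 = 1.031 in².

A_s ≈ 1.03 in²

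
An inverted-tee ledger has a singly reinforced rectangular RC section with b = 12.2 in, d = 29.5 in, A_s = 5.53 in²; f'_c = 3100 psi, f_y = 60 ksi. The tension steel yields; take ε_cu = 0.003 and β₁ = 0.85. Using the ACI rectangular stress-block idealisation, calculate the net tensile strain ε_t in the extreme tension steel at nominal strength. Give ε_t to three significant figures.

a = A_s f_y/(0.85 f'_c b) = 10.321 in.
β₁ = 0.85, so c = a/β₁ = 10.321/0.85 = 12.142 in.
From the linear strain diagram with ε_cu = 0.003: ε_t = 0.003 (d − c)/c = 0.003 × (29.5 − 12.142)/12.142 = 0.00429.
ε_t is between 0.004 and 0.005 — transition zone.

ε_t ≈ 0.00429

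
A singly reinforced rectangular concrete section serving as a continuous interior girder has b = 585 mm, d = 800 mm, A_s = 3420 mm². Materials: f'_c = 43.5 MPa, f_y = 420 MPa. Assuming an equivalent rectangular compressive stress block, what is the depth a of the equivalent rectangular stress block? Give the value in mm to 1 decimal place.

T = A_s f_y = 3420 × 420 = 1436400 N = 1436.4 kN.
Setting C = 0.85 f'_c a b equal to T: a = 1436400/(0.85 × 43.5 × 585) = 66.4 mm.

a ≈ 66.4 mm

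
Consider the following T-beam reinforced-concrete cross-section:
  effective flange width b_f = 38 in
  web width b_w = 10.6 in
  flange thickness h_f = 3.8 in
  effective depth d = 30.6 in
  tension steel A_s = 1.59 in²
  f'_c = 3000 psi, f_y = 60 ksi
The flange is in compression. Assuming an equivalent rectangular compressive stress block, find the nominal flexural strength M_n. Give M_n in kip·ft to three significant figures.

Tension: T = A_s f_y = 1.59 × 60 = 95.4 kips.
Try a within the flange: a = T/(0.85 f'_c b_f) = 95.4/(0.85 × 3 × 38) = 0.985 in.
Since a = 0.985 ≤ h_f = 3.8 in, the stress block lies entirely in the flange; analyse as a rectangular beam of width b_f.
M_n = T(d − a/2) = 95.4 × (30.6 − 0.4925) = 2872.3 kip·in.
M_n = 2872.3/12 = 239.36 kip·ft.

M_n ≈ 239 kip·ft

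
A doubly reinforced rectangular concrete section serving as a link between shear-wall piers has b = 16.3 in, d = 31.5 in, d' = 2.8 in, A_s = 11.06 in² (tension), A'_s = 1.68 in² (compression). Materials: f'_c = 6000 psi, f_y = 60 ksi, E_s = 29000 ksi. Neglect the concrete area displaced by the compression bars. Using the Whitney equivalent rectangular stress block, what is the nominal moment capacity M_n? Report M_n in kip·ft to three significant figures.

M_n ≈ 1560 kip·ft

Assume both steels yield.
a = (A_s − A'_s) f_y/(0.85 f'_c b) = (11.06 − 1.68) × 60/(0.85 × 6 × 16.3) = 6.770 in.
c = a/β₁ = 6.770/0.75 = 9.027 in; ε'_s = 0.003(c − d')/c = 0.0021 ≥ ε_y = 0.0021, so the compression steel yields.
M_n = (A_s − A'_s) f_y (d − a/2) + A'_s f_y (d − d') = 562.8 × (31.5 − 3.385) + 100.8 × (31.5 − 2.8) = 15823.1 + 2893.0 = 18716.1 kip·in = 18716.1/12 = 1559.68 kip·ft.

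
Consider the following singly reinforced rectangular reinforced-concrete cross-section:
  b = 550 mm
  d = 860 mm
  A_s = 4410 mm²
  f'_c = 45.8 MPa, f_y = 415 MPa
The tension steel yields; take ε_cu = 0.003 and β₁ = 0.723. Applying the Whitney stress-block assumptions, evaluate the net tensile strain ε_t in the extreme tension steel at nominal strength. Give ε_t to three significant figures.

ε_t ≈ 0.0188

a = A_s f_y/(0.85 f'_c b) = 85.48 mm.
β₁ = 0.723, so c = a/β₁ = 85.48/0.723 = 118.23 mm.
From the linear strain diagram with ε_cu = 0.003: ε_t = 0.003 (d − c)/c = 0.003 × (860 − 118.23)/118.23 = 0.0188.
Since ε_t ≥ 0.005, the section is tension-controlled.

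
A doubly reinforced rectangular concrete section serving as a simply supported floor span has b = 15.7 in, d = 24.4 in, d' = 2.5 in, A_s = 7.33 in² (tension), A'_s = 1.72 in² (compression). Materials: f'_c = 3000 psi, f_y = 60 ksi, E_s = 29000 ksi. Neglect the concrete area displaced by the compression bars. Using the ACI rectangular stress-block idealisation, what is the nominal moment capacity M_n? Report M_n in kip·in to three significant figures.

M_n ≈ 9060 kip·in

Assume both steels yield.
a = (A_s − A'_s) f_y/(0.85 f'_c b) = (7.33 − 1.72) × 60/(0.85 × 3 × 15.7) = 8.408 in.
c = a/β₁ = 8.408/0.85 = 9.892 in; ε'_s = 0.003(c − d')/c = 0.0022 ≥ ε_y = 0.0021, so the compression steel yields.
M_n = (A_s − A'_s) f_y (d − a/2) + A'_s f_y (d − d') = 336.6 × (24.4 − 4.204) + 103.2 × (24.4 − 2.5) = 6798.0 + 2260.1 = 9058.1 kip·in.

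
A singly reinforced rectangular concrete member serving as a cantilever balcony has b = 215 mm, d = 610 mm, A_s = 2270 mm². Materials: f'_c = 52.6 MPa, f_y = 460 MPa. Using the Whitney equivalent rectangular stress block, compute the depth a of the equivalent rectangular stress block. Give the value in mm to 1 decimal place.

T = A_s f_y = 2270 × 460 = 1044200 N = 1044.2 kN.
Setting C = 0.85 f'_c a b equal to T: a = 1044200/(0.85 × 52.6 × 215) = 108.6 mm.

a ≈ 108.6 mm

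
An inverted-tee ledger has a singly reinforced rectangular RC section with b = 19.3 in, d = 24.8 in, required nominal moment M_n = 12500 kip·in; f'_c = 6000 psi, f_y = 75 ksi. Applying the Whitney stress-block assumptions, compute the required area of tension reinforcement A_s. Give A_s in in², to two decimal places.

From M_n = 0.85 f'_c a b (d − a/2):
a = d − √(d² − 2M_n/(0.85 f'_c b)) = 24.8 − √(24.8² − 2 × 12500/(0.85 × 6 × 19.3)) = 5.799 in.
A_s = 0.85 f'_c a b / f_y = 0.85 × 6 × 5.799 × 19.3 / 75 = 7.611 in².

A_s ≈ 7.61 in²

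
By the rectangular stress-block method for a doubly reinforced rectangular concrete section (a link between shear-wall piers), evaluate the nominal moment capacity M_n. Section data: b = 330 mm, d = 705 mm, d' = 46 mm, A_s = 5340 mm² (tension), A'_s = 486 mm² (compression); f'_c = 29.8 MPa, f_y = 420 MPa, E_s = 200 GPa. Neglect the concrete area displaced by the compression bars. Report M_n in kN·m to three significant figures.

M_n ≈ 1320 kN·m

Assume both tension and compression steel yield.
Net tension couple steel: A_s − A'_s = 4854 mm².
a = (A_s − A'_s) f_y / (0.85 f'_c b) = 2038680/(0.85 × 29.8 × 330) = 243.89 mm.
c = a/β₁ = 243.89/0.837 = 291.39 mm; ε'_s = 0.003(c − d')/c = 0.0025 ≥ f_y/E_s = 0.0021, so compression steel does yield.
M_n = (A_s − A'_s) f_y (d − a/2) + A'_s f_y (d − d') = [2038680 × (705 − 121.945) + 204120 × (705 − 46)] × 10⁻⁶ = 1188.66 + 134.52 = 1323.18 kN·m.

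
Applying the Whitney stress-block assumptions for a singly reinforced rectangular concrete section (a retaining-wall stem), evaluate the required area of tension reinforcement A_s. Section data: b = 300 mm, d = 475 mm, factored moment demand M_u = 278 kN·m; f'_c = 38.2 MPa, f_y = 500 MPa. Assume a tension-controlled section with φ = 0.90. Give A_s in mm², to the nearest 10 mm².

A_s ≈ 1410 mm²

M_n = M_u/φ = 278/0.90 = 308.889 kN·m.
With M_n = 0.85 f'_c a b (d − a/2), solve the quadratic for a:
a = d − √(d² − 2M_n/(0.85 f'_c b)) = 475 − √(475² − 2 × 308.889×10⁶/(0.85 × 38.2 × 300)) = 72.25 mm.
A_s = 0.85 f'_c a b / f_y = 0.85 × 38.2 × 72.25 × 300 / 500 = 1407.6 mm².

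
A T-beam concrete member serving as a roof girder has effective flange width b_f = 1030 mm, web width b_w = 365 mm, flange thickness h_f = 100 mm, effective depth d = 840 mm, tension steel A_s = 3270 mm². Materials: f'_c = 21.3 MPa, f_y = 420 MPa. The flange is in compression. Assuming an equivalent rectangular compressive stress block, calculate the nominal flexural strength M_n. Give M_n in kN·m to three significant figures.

Tension: T = A_s f_y = 3270 × 420 = 1373400 N.
Try a within the flange: a = T/(0.85 f'_c b_f) = 1373400/(0.85 × 21.3 × 1030) = 73.65 mm.
Since a = 73.65 ≤ h_f = 100 mm, the stress block lies entirely in the flange; analyse as a rectangular beam of width b_f.
M_n = T(d − a/2) = 1373400 × (840 − 36.825) = 1103.08 × 10⁶ N·mm.
M_n = 1103.08 kN·m.

M_n ≈ 1100 kN·m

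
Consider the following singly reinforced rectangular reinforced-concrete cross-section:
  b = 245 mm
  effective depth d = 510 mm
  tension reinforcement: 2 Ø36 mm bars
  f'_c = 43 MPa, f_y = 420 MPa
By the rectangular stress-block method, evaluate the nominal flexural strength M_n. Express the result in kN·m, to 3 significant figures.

A_s = 2 × 1018 = 2036 mm².
T = A_s f_y = 2036 × 420 = 855120 N = 855.12 kN.
From C = T: a = T/(0.85 f'_c b) = 855120/(0.85 × 43 × 245) = 95.49 mm.
M_n = T(d − a/2) = 855.12 kN × (510 − 47.745) mm = 395.28 kN·m.

M_n ≈ 395 kN·m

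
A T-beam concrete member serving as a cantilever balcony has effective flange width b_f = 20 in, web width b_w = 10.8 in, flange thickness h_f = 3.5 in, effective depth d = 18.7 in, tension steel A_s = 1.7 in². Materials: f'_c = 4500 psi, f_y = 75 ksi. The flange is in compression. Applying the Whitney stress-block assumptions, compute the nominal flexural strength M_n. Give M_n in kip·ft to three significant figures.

Tension: T = A_s f_y = 1.7 × 75 = 127.5 kips.
Try a within the flange: a = T/(0.85 f'_c b_f) = 127.5/(0.85 × 4.5 × 20) = 1.667 in.
Since a = 1.667 ≤ h_f = 3.5 in, the stress block lies entirely in the flange; analyse as a rectangular beam of width b_f.
M_n = T(d − a/2) = 127.5 × (18.7 − 0.8335) = 2278.0 kip·in.
M_n = 2278.0/12 = 189.83 kip·ft.

M_n ≈ 190 kip·ft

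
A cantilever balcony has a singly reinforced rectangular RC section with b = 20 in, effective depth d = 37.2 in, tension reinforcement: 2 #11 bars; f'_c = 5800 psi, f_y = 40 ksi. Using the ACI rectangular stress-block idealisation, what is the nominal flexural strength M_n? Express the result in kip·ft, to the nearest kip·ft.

A_s = 2 × 1.56 = 3.12 in².
T = A_s f_y = 3.12 × 40 = 124.8 kips.
a = T/(0.85 f'_c b) = 124.8/(0.85 × 5.8 × 20) = 1.266 in.
M_n = T(d − a/2) = 124.8 × (37.2 − 0.633) = 4563.6 kip·in = 4563.6/12 = 380.30 kip·ft.

M_n ≈ 380 kip·ft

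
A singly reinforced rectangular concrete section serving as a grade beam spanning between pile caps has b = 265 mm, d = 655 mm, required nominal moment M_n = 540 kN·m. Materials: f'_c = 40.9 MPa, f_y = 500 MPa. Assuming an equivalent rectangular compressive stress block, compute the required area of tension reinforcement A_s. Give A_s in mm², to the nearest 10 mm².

With M_n = 0.85 f'_c a b (d − a/2), solve the quadratic for a:
a = d − √(d² − 2M_n/(0.85 f'_c b)) = 655 − √(655² − 2 × 540×10⁶/(0.85 × 40.9 × 265)) = 96.61 mm.
A_s = 0.85 f'_c a b / f_y = 0.85 × 40.9 × 96.61 × 265 / 500 = 1780.1 mm².

A_s ≈ 1780 mm²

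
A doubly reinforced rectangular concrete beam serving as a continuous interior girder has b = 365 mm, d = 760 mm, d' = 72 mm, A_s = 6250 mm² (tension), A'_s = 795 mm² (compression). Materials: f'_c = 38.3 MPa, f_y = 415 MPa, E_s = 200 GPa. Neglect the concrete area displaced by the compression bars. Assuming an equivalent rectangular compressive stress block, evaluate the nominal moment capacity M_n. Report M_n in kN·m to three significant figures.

M_n ≈ 1730 kN·m

Assume both tension and compression steel yield.
Net tension couple steel: A_s − A'_s = 5455 mm².
a = (A_s − A'_s) f_y / (0.85 f'_c b) = 2263825/(0.85 × 38.3 × 365) = 190.52 mm.
c = a/β₁ = 190.52/0.776 = 245.52 mm; ε'_s = 0.003(c − d')/c = 0.0021 ≥ f_y/E_s = 0.0021, so compression steel does yield.
M_n = (A_s − A'_s) f_y (d − a/2) + A'_s f_y (d − d') = [2263825 × (760 − 95.26) + 329925 × (760 − 72)] × 10⁻⁶ = 1504.86 + 226.99 = 1731.85 kN·m.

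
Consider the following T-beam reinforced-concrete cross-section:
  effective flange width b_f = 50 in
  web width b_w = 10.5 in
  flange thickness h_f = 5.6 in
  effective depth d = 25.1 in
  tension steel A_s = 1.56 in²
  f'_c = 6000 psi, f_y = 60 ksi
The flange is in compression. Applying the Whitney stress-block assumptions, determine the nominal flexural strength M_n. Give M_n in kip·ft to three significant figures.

Tension: T = A_s f_y = 1.56 × 60 = 93.6 kips.
Try a within the flange: a = T/(0.85 f'_c b_f) = 93.6/(0.85 × 6 × 50) = 0.367 in.
Since a = 0.367 ≤ h_f = 5.6 in, the stress block lies entirely in the flange; analyse as a rectangular beam of width b_f.
M_n = T(d − a/2) = 93.6 × (25.1 − 0.1835) = 2332.2 kip·in.
M_n = 2332.2/12 = 194.35 kip·ft.

M_n ≈ 194 kip·ft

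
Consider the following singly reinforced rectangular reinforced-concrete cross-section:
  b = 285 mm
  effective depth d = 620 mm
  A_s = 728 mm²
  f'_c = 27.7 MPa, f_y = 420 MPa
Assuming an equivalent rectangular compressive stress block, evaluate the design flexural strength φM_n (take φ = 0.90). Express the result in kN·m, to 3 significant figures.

T = A_s f_y = 728 × 420 = 305760 N = 305.76 kN.
From C = T: a = T/(0.85 f'_c b) = 305760/(0.85 × 27.7 × 285) = 45.57 mm.
M_n = T(d − a/2) = 305.76 kN × (620 − 22.785) mm = 182.60 kN·m.
φM_n = 0.90 × 182.60 = 164.34 kN·m.

φM_n ≈ 164 kN·m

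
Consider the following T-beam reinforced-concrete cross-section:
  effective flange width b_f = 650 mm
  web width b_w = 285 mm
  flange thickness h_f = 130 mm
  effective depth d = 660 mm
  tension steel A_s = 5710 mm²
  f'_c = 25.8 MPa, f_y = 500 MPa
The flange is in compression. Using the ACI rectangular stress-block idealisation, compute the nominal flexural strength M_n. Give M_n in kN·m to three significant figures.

Tension: T = A_s f_y = 5710 × 500 = 2855000 N.
Try a within the flange: a = T/(0.85 f'_c b_f) = 2855000/(0.85 × 25.8 × 650) = 200.29 mm.
a = 200.29 > h_f = 130 mm: the block extends into the web. Split into flange-overhang and web parts.
C_f = 0.85 f'_c (b_f − b_w) h_f = 0.85 × 25.8 × (650 − 285) × 130 = 1040579 N.
Remaining web compression depth: a_w = (T − C_f)/(0.85 f'_c b_w) = (2855000 − 1040579)/(0.85 × 25.8 × 285) = 290.31 mm.
M_n = C_f(d − h_f/2) + (T − C_f)(d − a_w/2) = 1040579 × (660 − 65) + 1814421 × (660 − 145.155) = 619.14 + 934.15 = 1553.29 × 10⁶ N·mm.
M_n = 1553.29 kN·m.

M_n ≈ 1550 kN·m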